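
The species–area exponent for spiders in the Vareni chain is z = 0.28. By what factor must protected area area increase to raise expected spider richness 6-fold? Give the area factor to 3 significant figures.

(A₂/A₁)^0.28 = 6, so A₂/A₁ = 6^(1/0.28) = 6^3.571
ln(A₂/A₁) = ln 6 / 0.28 = 1.7918 / 0.28 = 6.3991
A₂/A₁ = e^6.3991 ≈ 601.3

601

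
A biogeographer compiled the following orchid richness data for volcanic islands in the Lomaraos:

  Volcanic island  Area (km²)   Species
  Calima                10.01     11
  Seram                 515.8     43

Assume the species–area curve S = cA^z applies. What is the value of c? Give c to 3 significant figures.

z = ln(S₂/S₁) / ln(A₂/A₁) = ln(43/11) / ln(515.8/10.01) = 1.3633 / 3.9421 = 0.3458
c = S₁ / A₁^z = 11 / 10.01^0.3458 = 11 / 2.218 = 4.959

4.96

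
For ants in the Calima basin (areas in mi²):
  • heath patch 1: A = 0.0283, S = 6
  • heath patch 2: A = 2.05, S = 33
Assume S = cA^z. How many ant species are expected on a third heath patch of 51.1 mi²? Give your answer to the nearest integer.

z = ln(33/6) / ln(2.05/0.0283) = 1.7047 / 4.2827 = 0.3981
c = 6 / 0.0283^0.3981 = 6 / 0.242 = 24.8
S₃ = 24.8 × 51.1^0.3981 = 24.8 × 4.787 ≈ 118.7

119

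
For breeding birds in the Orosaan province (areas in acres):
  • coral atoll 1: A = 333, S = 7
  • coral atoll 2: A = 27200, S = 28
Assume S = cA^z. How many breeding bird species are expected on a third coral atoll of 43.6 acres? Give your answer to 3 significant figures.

z = ln(28/7) / ln(27200/333) = 1.3863 / 4.4028 = 0.3149
c = 7 / 333^0.3149 = 7 / 6.226 = 1.124
S₃ = 1.124 × 43.6^0.3149 = 1.124 × 3.283 ≈ 3.691

3.69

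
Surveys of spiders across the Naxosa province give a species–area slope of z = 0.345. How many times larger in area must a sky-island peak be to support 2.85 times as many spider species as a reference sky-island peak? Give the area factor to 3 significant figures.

20.8

(A₂/A₁)^0.345 = 2.85, so A₂/A₁ = 2.85^(1/0.345) = 2.85^2.899
ln(A₂/A₁) = ln 2.85 / 0.345 = 1.0473 / 0.345 = 3.0357
A₂/A₁ = e^3.0357 ≈ 20.82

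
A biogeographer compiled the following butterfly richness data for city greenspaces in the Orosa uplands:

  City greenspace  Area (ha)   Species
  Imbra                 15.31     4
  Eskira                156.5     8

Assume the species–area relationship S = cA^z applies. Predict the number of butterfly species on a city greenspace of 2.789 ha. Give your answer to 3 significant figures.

2.41

z = ln(8/4) / ln(156.5/15.31) = 0.6931 / 2.3245 = 0.2982
c = 4 / 15.31^0.2982 = 4 / 2.256 = 1.773
S₃ = 1.773 × 2.789^0.2982 = 1.773 × 1.358 ≈ 2.407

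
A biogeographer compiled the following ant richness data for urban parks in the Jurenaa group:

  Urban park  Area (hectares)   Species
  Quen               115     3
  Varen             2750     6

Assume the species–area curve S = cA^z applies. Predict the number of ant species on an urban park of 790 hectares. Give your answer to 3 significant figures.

z = ln(6/3) / ln(2750/115) = 0.6931 / 3.1744 = 0.2184
c = 3 / 115^0.2184 = 3 / 2.818 = 1.065
S₃ = 1.065 × 790^0.2184 = 1.065 × 4.292 ≈ 4.569

4.57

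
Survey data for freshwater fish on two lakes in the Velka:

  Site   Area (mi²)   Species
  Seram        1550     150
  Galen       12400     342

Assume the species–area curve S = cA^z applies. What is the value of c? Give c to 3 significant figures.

z = ln(S₂/S₁) / ln(A₂/A₁) = ln(342/150) / ln(12400/1550) = 0.8242 / 2.0794 = 0.3963
c = S₁ / A₁^z = 150 / 1550^0.3963 = 150 / 18.39 = 8.159

8.16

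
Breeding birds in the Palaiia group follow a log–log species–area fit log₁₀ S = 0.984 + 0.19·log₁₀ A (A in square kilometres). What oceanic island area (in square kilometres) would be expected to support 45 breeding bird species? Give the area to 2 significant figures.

45 = 9.638 × A^0.19  ⇒  A^0.19 = 45/9.638 = 4.669
ln A = ln(4.669) / 0.19 = 1.5409 / 0.19 = 8.1101
A = e^8.1101 ≈ 3328 square kilometres

3300 square kilometres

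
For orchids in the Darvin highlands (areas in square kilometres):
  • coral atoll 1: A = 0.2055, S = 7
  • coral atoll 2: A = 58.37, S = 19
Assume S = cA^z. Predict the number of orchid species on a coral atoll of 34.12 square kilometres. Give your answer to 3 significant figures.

z = ln(19/7) / ln(58.37/0.2055) = 0.9985 / 5.6491 = 0.1768
c = 7 / 0.2055^0.1768 = 7 / 0.756 = 9.259
S₃ = 9.259 × 34.12^0.1768 = 9.259 × 1.866 ≈ 17.28

17.3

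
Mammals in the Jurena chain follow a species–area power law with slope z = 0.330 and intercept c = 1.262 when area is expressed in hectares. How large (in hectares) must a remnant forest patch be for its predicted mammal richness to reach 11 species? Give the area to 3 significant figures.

707 hectares

11 = 1.262 × A^0.33  ⇒  A^0.33 = 11/1.262 = 8.716
ln A = ln(8.716) / 0.33 = 2.1652 / 0.33 = 6.5612
A = e^6.5612 ≈ 707.1 hectares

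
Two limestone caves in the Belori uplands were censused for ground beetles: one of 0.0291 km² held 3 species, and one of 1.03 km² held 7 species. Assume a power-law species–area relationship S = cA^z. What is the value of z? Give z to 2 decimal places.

Taking logs: ln S = ln c + z ln A, so z = (ln S₂ − ln S₁)/(ln A₂ − ln A₁).
z = ln(7/3) / ln(1.03/0.0291) = ln(2.333) / ln(35.4) = 0.8473 / 3.5666 = 0.2376

0.24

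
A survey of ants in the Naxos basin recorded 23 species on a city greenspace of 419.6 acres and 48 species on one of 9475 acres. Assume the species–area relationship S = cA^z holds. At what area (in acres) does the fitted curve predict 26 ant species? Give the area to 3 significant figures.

705 acres

z = ln(48/23) / ln(9475/419.6) = 0.7357 / 3.1171 = 0.2360
c = 23 / 419.6^0.2360 = 23 / 4.16 = 5.529
A = (26/5.529)^(1/0.2360) ⇒ ln A = ln(4.702)/0.2360 = 6.5588
A = e^6.5588 ≈ 705.4 acres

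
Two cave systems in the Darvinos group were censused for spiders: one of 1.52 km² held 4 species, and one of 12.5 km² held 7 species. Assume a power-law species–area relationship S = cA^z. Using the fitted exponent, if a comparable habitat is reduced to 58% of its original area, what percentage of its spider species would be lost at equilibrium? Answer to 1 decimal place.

13.5%

z = ln(7/4) / ln(12.5/1.52) = 0.5596 / 2.1070 = 0.2656
S_new/S_old = (A_new/A_old)^z = 0.58^0.2656 = exp(0.2656 × -0.5447) = 0.8653
Fraction lost = 1 − 0.8653 = 0.1347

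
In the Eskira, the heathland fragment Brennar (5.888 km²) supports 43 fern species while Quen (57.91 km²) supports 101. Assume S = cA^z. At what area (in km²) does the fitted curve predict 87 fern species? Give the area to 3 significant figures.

38.8 km²

z = ln(101/43) / ln(57.91/5.888) = 0.8539 / 2.2860 = 0.3735
c = 43 / 5.888^0.3735 = 43 / 1.939 = 22.17
A = (87/22.17)^(1/0.3735) ⇒ ln A = ln(3.923)/0.3735 = 3.6594
A = e^3.6594 ≈ 38.84 km²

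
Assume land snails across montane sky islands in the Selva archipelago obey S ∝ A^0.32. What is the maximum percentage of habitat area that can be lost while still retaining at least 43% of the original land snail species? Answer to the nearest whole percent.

Need (A_new/A_old)^0.32 = 0.43, so A_new/A_old = 0.43^(1/0.32) = 0.43^3.125
ln(A_new/A_old) = ln 0.43 / 0.32 = -0.8440 / 0.32 = -2.6374
A_new/A_old = e^-2.6374 ≈ 0.07155
Fraction that can be lost = 1 − 0.07155 = 0.9285

93%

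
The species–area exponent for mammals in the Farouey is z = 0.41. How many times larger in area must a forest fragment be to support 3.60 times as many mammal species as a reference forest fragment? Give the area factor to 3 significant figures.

(A₂/A₁)^0.41 = 3.6, so A₂/A₁ = 3.6^(1/0.41) = 3.6^2.439
ln(A₂/A₁) = ln 3.6 / 0.41 = 1.2809 / 0.41 = 3.1242
A₂/A₁ = e^3.1242 ≈ 22.74

22.7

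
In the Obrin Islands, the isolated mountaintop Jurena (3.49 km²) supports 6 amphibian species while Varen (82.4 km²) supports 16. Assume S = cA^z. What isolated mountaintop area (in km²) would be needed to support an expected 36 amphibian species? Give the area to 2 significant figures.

1100 km²

z = ln(16/6) / ln(82.4/3.49) = 0.9808 / 3.1617 = 0.3102
c = 6 / 3.49^0.3102 = 6 / 1.474 = 4.071
A = (36/4.071)^(1/0.3102) ⇒ ln A = ln(8.842)/0.3102 = 7.0256
A = e^7.0256 ≈ 1125 km²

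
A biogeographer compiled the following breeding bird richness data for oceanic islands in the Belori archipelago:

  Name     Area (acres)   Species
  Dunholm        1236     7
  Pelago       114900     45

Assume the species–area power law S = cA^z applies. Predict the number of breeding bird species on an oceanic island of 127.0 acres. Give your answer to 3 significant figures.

z = ln(45/7) / ln(114900/1236) = 1.8608 / 4.5322 = 0.4106
c = 7 / 1236^0.4106 = 7 / 18.6 = 0.3764
S₃ = 0.3764 × 127^0.4106 = 0.3764 × 7.307 ≈ 2.75

2.75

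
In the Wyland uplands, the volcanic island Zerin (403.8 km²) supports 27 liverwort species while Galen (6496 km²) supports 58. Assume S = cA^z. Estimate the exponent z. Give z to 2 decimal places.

0.28

Taking logs: ln S = ln c + z ln A, so z = (ln S₂ − ln S₁)/(ln A₂ − ln A₁).
z = ln(58/27) / ln(6496/403.8) = ln(2.148) / ln(16.09) = 0.7646 / 2.7780 = 0.2752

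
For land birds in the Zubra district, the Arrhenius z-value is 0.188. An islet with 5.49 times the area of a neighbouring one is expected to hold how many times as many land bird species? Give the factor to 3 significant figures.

S₂/S₁ = (A₂/A₁)^z = 5.49^0.188
ln(S₂/S₁) = 0.188 × ln 5.49 = 0.188 × 1.7029 = 0.3202
S₂/S₁ = e^0.3202 ≈ 1.377

1.38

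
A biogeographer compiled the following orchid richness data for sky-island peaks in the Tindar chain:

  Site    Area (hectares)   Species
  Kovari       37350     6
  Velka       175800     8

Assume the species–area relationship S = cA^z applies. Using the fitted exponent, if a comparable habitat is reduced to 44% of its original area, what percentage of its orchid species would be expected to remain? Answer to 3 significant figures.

85.9%

z = ln(8/6) / ln(175800/37350) = 0.2877 / 1.5490 = 0.1857
S_new/S_old = (A_new/A_old)^z = 0.44^0.1857 = exp(0.1857 × -0.8210) = 0.8586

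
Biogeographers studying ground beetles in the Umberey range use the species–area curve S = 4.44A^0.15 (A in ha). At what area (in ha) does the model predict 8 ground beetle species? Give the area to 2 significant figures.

8 = 4.44 × A^0.15  ⇒  A^0.15 = 8/4.44 = 1.802
ln A = ln(1.802) / 0.15 = 0.5888 / 0.15 = 3.9252
A = e^3.9252 ≈ 50.67 ha

51 ha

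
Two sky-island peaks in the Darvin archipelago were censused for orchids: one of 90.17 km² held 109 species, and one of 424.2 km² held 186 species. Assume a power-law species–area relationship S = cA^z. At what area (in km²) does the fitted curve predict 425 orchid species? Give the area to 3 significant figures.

4650 km²

z = ln(186/109) / ln(424.2/90.17) = 0.5344 / 1.5485 = 0.3451
c = 109 / 90.17^0.3451 = 109 / 4.728 = 23.05
A = (425/23.05)^(1/0.3451) ⇒ ln A = ln(18.44)/0.3451 = 8.4447
A = e^8.4447 ≈ 4650 km²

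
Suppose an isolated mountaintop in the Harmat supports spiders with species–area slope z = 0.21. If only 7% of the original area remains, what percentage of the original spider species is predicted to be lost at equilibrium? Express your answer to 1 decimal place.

42.8%

S_new/S_old = (A_new/A_old)^z = 0.07^0.21
= exp(0.21 × ln 0.07) = exp(0.21 × -2.6593) = exp(-0.5584) ≈ 0.5721
Fraction lost = 1 − 0.5721 = 0.4279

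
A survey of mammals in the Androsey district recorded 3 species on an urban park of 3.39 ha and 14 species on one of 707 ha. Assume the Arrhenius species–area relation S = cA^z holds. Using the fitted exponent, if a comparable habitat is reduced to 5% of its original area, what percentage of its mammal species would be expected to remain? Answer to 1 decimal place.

42.1%

z = ln(14/3) / ln(707/3.39) = 1.5404 / 5.3402 = 0.2885
S_new/S_old = (A_new/A_old)^z = 0.05^0.2885 = exp(0.2885 × -2.9957) = 0.4214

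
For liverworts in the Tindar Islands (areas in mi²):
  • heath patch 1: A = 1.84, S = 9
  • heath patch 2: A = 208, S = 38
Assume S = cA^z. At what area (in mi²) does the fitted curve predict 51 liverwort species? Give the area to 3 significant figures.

z = ln(38/9) / ln(208/1.84) = 1.4404 / 4.7278 = 0.3047
c = 9 / 1.84^0.3047 = 9 / 1.204 = 7.474
A = (51/7.474)^(1/0.3047) ⇒ ln A = ln(6.823)/0.3047 = 6.3033
A = e^6.3033 ≈ 546.4 mi²

546 mi²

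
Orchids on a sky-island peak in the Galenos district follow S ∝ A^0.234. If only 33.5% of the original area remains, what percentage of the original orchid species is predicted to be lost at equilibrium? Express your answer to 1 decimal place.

22.6%

S_new/S_old = (A_new/A_old)^z = 0.335^0.234
= exp(0.234 × ln 0.335) = exp(0.234 × -1.0936) = exp(-0.2559) ≈ 0.7742
Fraction lost = 1 − 0.7742 = 0.2258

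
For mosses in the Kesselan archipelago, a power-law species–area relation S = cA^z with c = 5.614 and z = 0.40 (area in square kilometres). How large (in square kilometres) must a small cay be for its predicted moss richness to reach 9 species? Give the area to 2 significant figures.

9 = 5.614 × A^0.4  ⇒  A^0.4 = 9/5.614 = 1.603
ln A = ln(1.603) / 0.4 = 0.4720 / 0.4 = 1.1799
A = e^1.1799 ≈ 3.254 square kilometres

3.3 square kilometres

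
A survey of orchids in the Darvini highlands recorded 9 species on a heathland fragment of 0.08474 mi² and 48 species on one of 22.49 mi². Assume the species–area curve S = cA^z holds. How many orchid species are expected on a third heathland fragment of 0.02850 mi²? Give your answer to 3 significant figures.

z = ln(48/9) / ln(22.49/0.08474) = 1.6740 / 5.5812 = 0.2999
c = 9 / 0.08474^0.2999 = 9 / 0.477 = 18.87
S₃ = 18.87 × 0.0285^0.2999 = 18.87 × 0.344 ≈ 6.491

6.49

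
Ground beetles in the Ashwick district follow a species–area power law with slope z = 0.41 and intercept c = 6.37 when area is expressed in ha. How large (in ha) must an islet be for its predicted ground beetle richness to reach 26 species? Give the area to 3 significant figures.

26 = 6.37 × A^0.41  ⇒  A^0.41 = 26/6.37 = 4.082
ln A = ln(4.082) / 0.41 = 1.4065 / 0.41 = 3.4305
A = e^3.4305 ≈ 30.89 ha

30.9 ha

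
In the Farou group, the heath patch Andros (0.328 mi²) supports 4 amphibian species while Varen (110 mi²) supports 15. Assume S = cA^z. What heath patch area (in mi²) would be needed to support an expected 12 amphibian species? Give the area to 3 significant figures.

41.2 mi²

z = ln(15/4) / ln(110/0.328) = 1.3218 / 5.8152 = 0.2273
c = 4 / 0.328^0.2273 = 4 / 0.7762 = 5.153
A = (12/5.153)^(1/0.2273) ⇒ ln A = ln(2.329)/0.2273 = 3.7187
A = e^3.7187 ≈ 41.21 mi²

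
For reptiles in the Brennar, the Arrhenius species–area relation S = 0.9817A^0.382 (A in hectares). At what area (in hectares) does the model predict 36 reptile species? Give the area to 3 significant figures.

36 = 0.9817 × A^0.382  ⇒  A^0.382 = 36/0.9817 = 36.67
ln A = ln(36.67) / 0.382 = 3.6020 / 0.382 = 9.4293
A = e^9.4293 ≈ 12448 hectares

12400 hectares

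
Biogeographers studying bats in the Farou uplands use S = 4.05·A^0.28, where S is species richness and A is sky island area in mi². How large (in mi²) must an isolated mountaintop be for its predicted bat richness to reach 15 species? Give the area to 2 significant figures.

110 mi²

15 = 4.05 × A^0.28  ⇒  A^0.28 = 15/4.05 = 3.704
ln A = ln(3.704) / 0.28 = 1.3093 / 0.28 = 4.6762
A = e^4.6762 ≈ 107.4 mi²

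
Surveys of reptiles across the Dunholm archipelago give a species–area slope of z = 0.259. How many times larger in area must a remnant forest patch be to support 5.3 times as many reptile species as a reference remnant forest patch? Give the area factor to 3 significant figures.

(A₂/A₁)^0.259 = 5.3, so A₂/A₁ = 5.3^(1/0.259) = 5.3^3.861
ln(A₂/A₁) = ln 5.3 / 0.259 = 1.6677 / 0.259 = 6.4390
A₂/A₁ = e^6.4390 ≈ 625.8

626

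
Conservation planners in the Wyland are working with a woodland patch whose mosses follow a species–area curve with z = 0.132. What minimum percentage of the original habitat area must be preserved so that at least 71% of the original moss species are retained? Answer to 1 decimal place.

Need (A_new/A_old)^0.132 = 0.71, so A_new/A_old = 0.71^(1/0.132) = 0.71^7.576
ln(A_new/A_old) = ln 0.71 / 0.132 = -0.3425 / 0.132 = -2.5946
A_new/A_old = e^-2.5946 ≈ 0.07467

7.5%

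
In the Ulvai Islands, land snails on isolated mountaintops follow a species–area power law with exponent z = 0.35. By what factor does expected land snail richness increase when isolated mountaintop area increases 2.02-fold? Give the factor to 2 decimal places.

1.28

S₂/S₁ = (A₂/A₁)^z = 2.02^0.35
ln(S₂/S₁) = 0.35 × ln 2.02 = 0.35 × 0.7031 = 0.2461
S₂/S₁ = e^0.2461 ≈ 1.279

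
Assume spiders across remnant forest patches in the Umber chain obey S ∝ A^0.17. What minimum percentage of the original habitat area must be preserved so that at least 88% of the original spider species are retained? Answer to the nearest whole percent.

47%

Need (A_new/A_old)^0.17 = 0.88, so A_new/A_old = 0.88^(1/0.17) = 0.88^5.882
ln(A_new/A_old) = ln 0.88 / 0.17 = -0.1278 / 0.17 = -0.7520
A_new/A_old = e^-0.7520 ≈ 0.4714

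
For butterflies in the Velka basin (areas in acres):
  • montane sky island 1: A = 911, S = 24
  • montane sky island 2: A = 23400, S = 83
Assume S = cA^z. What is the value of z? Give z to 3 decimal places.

0.382

Taking logs: ln S = ln c + z ln A, so z = (ln S₂ − ln S₁)/(ln A₂ − ln A₁).
z = ln(83/24) / ln(23400/911) = ln(3.458) / ln(25.69) = 1.2408 / 3.2459 = 0.3823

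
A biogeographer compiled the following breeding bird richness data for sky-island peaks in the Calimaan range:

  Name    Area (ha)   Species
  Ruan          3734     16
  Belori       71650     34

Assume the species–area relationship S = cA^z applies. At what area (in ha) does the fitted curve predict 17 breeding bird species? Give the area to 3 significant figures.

4740 ha

z = ln(34/16) / ln(71650/3734) = 0.7538 / 2.9543 = 0.2551
c = 16 / 3734^0.2551 = 16 / 8.155 = 1.962
A = (17/1.962)^(1/0.2551) ⇒ ln A = ln(8.665)/0.2551 = 8.4628
A = e^8.4628 ≈ 4736 ha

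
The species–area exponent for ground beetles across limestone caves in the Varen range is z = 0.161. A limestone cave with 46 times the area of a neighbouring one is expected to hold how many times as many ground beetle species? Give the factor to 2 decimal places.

1.85

S₂/S₁ = (A₂/A₁)^z = 46^0.161
ln(S₂/S₁) = 0.161 × ln 46 = 0.161 × 3.8286 = 0.6164
S₂/S₁ = e^0.6164 ≈ 1.852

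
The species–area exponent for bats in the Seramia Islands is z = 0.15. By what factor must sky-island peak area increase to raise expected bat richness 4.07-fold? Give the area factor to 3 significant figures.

(A₂/A₁)^0.15 = 4.07, so A₂/A₁ = 4.07^(1/0.15) = 4.07^6.667
ln(A₂/A₁) = ln 4.07 / 0.15 = 1.4036 / 0.15 = 9.3576
A₂/A₁ = e^9.3576 ≈ 11587

11600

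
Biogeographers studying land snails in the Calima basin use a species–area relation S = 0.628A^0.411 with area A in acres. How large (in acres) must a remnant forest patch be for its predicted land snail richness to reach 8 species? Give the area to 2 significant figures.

490 acres

8 = 0.628 × A^0.411  ⇒  A^0.411 = 8/0.628 = 12.74
ln A = ln(12.74) / 0.411 = 2.5447 / 0.411 = 6.1914
A = e^6.1914 ≈ 488.5 acres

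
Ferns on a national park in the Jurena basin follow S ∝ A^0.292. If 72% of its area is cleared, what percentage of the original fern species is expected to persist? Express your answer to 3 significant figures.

69.0%

S_new/S_old = (A_new/A_old)^z = 0.28^0.292
= exp(0.292 × ln 0.28) = exp(0.292 × -1.2730) = exp(-0.3717) ≈ 0.6896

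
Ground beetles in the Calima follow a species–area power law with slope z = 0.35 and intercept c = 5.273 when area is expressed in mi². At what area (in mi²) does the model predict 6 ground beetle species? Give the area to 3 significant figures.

6 = 5.273 × A^0.35  ⇒  A^0.35 = 6/5.273 = 1.138
ln A = ln(1.138) / 0.35 = 0.1292 / 0.35 = 0.3690
A = e^0.3690 ≈ 1.446 mi²

1.45 mi²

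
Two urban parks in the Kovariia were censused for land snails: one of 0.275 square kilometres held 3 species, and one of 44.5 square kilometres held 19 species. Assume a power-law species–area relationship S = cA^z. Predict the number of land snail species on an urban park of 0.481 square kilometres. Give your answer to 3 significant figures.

z = ln(19/3) / ln(44.5/0.275) = 1.8458 / 5.0865 = 0.3629
c = 3 / 0.275^0.3629 = 3 / 0.626 = 4.793
S₃ = 4.793 × 0.481^0.3629 = 4.793 × 0.7668 ≈ 3.675

3.67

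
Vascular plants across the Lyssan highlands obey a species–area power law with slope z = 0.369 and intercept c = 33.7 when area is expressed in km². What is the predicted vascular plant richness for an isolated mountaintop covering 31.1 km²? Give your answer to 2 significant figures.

120

S = 33.7 × 31.1^0.369 = 33.7 × 3.555 ≈ 119.8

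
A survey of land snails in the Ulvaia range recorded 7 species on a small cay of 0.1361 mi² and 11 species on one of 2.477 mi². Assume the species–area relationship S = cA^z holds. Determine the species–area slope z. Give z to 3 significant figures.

Taking logs: ln S = ln c + z ln A, so z = (ln S₂ − ln S₁)/(ln A₂ − ln A₁).
z = ln(11/7) / ln(2.477/0.1361) = ln(1.571) / ln(18.2) = 0.4520 / 2.9014 = 0.1558

0.156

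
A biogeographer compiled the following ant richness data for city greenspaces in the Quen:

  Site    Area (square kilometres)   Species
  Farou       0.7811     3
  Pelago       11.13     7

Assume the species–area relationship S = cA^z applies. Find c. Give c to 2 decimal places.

3.25

z = ln(S₂/S₁) / ln(A₂/A₁) = ln(7/3) / ln(11.13/0.7811) = 0.8473 / 2.6567 = 0.3189
c = S₁ / A₁^z = 3 / 0.7811^0.3189 = 3 / 0.9242 = 3.246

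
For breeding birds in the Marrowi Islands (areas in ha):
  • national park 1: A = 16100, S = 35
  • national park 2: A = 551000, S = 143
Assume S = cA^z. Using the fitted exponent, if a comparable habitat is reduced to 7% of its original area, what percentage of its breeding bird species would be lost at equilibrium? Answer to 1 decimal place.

65.3%

z = ln(143/35) / ln(551000/16100) = 1.4075 / 3.5329 = 0.3984
S_new/S_old = (A_new/A_old)^z = 0.07^0.3984 = exp(0.3984 × -2.6593) = 0.3467
Fraction lost = 1 − 0.3467 = 0.6533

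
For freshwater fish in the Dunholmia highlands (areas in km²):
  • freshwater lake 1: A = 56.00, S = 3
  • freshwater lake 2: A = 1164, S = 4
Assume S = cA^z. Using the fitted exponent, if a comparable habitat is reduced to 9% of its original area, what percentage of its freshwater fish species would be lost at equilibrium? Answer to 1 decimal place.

20.4%

z = ln(4/3) / ln(1164/56) = 0.2877 / 3.0343 = 0.0948
S_new/S_old = (A_new/A_old)^z = 0.09^0.0948 = exp(0.0948 × -2.4079) = 0.7959
Fraction lost = 1 − 0.7959 = 0.2041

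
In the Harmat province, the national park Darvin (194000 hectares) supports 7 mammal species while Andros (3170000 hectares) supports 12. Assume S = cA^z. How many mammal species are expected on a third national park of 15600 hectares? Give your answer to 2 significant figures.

z = ln(12/7) / ln(3170000/194000) = 0.5390 / 2.7936 = 0.1929
c = 7 / 194000^0.1929 = 7 / 10.48 = 0.6682
S₃ = 0.6682 × 15600^0.1929 = 0.6682 × 6.442 ≈ 4.304

4.3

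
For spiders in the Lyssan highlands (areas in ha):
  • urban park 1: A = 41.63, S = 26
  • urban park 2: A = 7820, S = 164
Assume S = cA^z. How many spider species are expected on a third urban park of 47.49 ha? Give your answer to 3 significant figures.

27.2

z = ln(164/26) / ln(7820/41.63) = 1.8418 / 5.2356 = 0.3518
c = 26 / 41.63^0.3518 = 26 / 3.713 = 7.003
S₃ = 7.003 × 47.49^0.3518 = 7.003 × 3.889 ≈ 27.23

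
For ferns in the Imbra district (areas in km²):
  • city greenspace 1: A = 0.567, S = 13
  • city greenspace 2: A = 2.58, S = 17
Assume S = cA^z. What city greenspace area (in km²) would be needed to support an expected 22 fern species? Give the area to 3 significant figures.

11.1 km²

z = ln(17/13) / ln(2.58/0.567) = 0.2683 / 1.5152 = 0.1771
c = 13 / 0.567^0.1771 = 13 / 0.9044 = 14.37
A = (22/14.37)^(1/0.1771) ⇒ ln A = ln(1.531)/0.1771 = 2.4040
A = e^2.4040 ≈ 11.07 km²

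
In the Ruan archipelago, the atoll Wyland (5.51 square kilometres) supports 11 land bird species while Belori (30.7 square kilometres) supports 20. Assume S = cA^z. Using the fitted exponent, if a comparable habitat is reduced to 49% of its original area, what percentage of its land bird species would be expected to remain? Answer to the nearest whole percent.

78%

z = ln(20/11) / ln(30.7/5.51) = 0.5978 / 1.7177 = 0.3480
S_new/S_old = (A_new/A_old)^z = 0.49^0.3480 = exp(0.3480 × -0.7133) = 0.7801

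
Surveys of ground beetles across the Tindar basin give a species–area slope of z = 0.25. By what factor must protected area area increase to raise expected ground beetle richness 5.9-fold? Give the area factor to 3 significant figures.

1210

(A₂/A₁)^0.25 = 5.9, so A₂/A₁ = 5.9^(1/0.25) = 5.9^4
ln(A₂/A₁) = ln 5.9 / 0.25 = 1.7750 / 0.25 = 7.0998
A₂/A₁ = e^7.0998 ≈ 1212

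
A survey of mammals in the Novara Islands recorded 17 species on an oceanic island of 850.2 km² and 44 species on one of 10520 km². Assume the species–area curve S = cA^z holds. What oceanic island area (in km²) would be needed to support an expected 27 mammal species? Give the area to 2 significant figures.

z = ln(44/17) / ln(10520/850.2) = 0.9510 / 2.5156 = 0.3780
c = 17 / 850.2^0.3780 = 17 / 12.81 = 1.327
A = (27/1.327)^(1/0.3780) ⇒ ln A = ln(20.34)/0.3780 = 7.9692
A = e^7.9692 ≈ 2891 km²

2900 km²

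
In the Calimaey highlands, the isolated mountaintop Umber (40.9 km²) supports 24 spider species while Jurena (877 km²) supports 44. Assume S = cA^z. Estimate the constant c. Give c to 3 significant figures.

z = ln(S₂/S₁) / ln(A₂/A₁) = ln(44/24) / ln(877/40.9) = 0.6061 / 3.0654 = 0.1977
c = S₁ / A₁^z = 24 / 40.9^0.1977 = 24 / 2.083 = 11.52

11.5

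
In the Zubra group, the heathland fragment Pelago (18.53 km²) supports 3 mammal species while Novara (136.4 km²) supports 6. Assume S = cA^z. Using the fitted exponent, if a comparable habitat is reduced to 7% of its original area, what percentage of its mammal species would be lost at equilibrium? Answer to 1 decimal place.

60.3%

z = ln(6/3) / ln(136.4/18.53) = 0.6931 / 1.9962 = 0.3472
S_new/S_old = (A_new/A_old)^z = 0.07^0.3472 = exp(0.3472 × -2.6593) = 0.3972
Fraction lost = 1 − 0.3972 = 0.6028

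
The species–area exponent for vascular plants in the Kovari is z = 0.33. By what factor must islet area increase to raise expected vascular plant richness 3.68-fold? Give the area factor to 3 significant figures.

51.8

(A₂/A₁)^0.33 = 3.68, so A₂/A₁ = 3.68^(1/0.33) = 3.68^3.03
ln(A₂/A₁) = ln 3.68 / 0.33 = 1.3029 / 0.33 = 3.9482
A₂/A₁ = e^3.9482 ≈ 51.84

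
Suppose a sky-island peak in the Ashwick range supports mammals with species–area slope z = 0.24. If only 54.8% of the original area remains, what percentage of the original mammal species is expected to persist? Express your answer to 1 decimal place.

S_new/S_old = (A_new/A_old)^z = 0.548^0.24
= exp(0.24 × ln 0.548) = exp(0.24 × -0.6015) = exp(-0.1444) ≈ 0.8656

86.6%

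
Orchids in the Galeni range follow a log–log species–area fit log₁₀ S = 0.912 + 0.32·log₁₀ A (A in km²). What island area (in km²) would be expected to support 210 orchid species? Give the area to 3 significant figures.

25500 km²

210 = 8.166 × A^0.32  ⇒  A^0.32 = 210/8.166 = 25.72
ln A = ln(25.72) / 0.32 = 3.2471 / 0.32 = 10.1473
A = e^10.1473 ≈ 25523 km²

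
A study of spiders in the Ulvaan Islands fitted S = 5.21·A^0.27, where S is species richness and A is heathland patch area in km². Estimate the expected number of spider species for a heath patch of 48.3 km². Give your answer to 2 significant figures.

15

S = 5.21 × 48.3^0.27
ln S = ln 5.21 + 0.27 × ln 48.3 = 1.6506 + 0.27 × 3.8774 = 2.6975
S = e^2.6975 ≈ 14.84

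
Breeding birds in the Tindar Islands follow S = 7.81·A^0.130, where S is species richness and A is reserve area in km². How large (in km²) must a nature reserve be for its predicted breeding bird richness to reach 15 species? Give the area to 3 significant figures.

15 = 7.81 × A^0.13  ⇒  A^0.13 = 15/7.81 = 1.921
ln A = ln(1.921) / 0.13 = 0.6526 / 0.13 = 5.0203
A = e^5.0203 ≈ 151.5 km²

151 km²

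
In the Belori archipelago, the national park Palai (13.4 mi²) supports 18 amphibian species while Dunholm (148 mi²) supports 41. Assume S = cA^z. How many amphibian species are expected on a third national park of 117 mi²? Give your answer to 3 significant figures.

z = ln(41/18) / ln(148/13.4) = 0.8232 / 2.4020 = 0.3427
c = 18 / 13.4^0.3427 = 18 / 2.434 = 7.396
S₃ = 7.396 × 117^0.3427 = 7.396 × 5.115 ≈ 37.83

37.8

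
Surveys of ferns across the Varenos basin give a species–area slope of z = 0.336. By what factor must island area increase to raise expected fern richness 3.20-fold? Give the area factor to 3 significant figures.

31.9

(A₂/A₁)^0.336 = 3.2, so A₂/A₁ = 3.2^(1/0.336) = 3.2^2.976
ln(A₂/A₁) = ln 3.2 / 0.336 = 1.1632 / 0.336 = 3.4618
A₂/A₁ = e^3.4618 ≈ 31.87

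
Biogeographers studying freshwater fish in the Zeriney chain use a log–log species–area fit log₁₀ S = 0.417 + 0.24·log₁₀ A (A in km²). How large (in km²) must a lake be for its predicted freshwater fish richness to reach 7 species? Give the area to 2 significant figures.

7 = 2.612 × A^0.24  ⇒  A^0.24 = 7/2.612 = 2.68
ln A = ln(2.68) / 0.24 = 0.9857 / 0.24 = 4.1072
A = e^4.1072 ≈ 60.78 km²

61 km²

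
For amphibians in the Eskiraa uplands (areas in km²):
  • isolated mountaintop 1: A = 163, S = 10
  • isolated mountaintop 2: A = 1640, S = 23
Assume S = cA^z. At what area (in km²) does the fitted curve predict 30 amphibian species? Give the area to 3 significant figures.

z = ln(23/10) / ln(1640/163) = 0.8329 / 2.3087 = 0.3608
c = 10 / 163^0.3608 = 10 / 6.282 = 1.592
A = (30/1.592)^(1/0.3608) ⇒ ln A = ln(18.85)/0.3608 = 8.1389
A = e^8.1389 ≈ 3425 km²

3430 km²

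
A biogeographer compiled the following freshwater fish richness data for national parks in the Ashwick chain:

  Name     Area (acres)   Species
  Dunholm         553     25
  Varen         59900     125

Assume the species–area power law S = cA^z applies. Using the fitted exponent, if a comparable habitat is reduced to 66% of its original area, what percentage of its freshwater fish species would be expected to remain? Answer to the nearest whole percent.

z = ln(125/25) / ln(59900/553) = 1.6094 / 4.6851 = 0.3435
S_new/S_old = (A_new/A_old)^z = 0.66^0.3435 = exp(0.3435 × -0.4155) = 0.867

87%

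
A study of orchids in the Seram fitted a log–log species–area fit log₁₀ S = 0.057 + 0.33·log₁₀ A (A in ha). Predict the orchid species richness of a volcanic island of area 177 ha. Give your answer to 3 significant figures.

S = 1.14 × 177^0.33
ln S = ln 1.14 + 0.33 × ln 177 = 0.1312 + 0.33 × 5.1761 = 1.8394
S = e^1.8394 ≈ 6.293

6.29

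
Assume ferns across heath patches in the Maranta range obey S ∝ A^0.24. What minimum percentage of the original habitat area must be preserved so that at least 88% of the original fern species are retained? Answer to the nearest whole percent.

59%

Need (A_new/A_old)^0.24 = 0.88, so A_new/A_old = 0.88^(1/0.24) = 0.88^4.167
ln(A_new/A_old) = ln 0.88 / 0.24 = -0.1278 / 0.24 = -0.5326
A_new/A_old = e^-0.5326 ≈ 0.5871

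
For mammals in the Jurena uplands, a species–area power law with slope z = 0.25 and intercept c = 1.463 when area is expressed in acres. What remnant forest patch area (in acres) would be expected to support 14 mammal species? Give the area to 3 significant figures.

14 = 1.463 × A^0.25  ⇒  A^0.25 = 14/1.463 = 9.569
ln A = ln(9.569) / 0.25 = 2.2586 / 0.25 = 9.0343
A = e^9.0343 ≈ 8386 acres

8390 acres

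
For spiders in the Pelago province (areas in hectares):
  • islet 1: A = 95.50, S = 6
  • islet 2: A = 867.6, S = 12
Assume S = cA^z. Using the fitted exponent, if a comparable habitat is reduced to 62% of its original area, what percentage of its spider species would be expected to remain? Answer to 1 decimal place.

z = ln(12/6) / ln(867.6/95.5) = 0.6931 / 2.2066 = 0.3141
S_new/S_old = (A_new/A_old)^z = 0.62^0.3141 = exp(0.3141 × -0.4780) = 0.8606

86.1%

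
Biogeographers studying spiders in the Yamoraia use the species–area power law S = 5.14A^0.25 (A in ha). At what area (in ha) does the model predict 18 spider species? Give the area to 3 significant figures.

150 ha

18 = 5.14 × A^0.25  ⇒  A^0.25 = 18/5.14 = 3.502
ln A = ln(3.502) / 0.25 = 1.2533 / 0.25 = 5.0133
A = e^5.0133 ≈ 150.4 ha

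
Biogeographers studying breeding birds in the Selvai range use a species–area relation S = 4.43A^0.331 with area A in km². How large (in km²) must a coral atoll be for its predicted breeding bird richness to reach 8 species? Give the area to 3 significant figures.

5.96 km²

8 = 4.43 × A^0.331  ⇒  A^0.331 = 8/4.43 = 1.806
ln A = ln(1.806) / 0.331 = 0.5910 / 0.331 = 1.7856
A = e^1.7856 ≈ 5.963 km²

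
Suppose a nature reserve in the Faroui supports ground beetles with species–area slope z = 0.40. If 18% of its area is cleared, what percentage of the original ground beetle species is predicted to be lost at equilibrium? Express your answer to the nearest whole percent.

S_new/S_old = (A_new/A_old)^z = 0.82^0.4
= exp(0.4 × ln 0.82) = exp(0.4 × -0.1985) = exp(-0.0794) ≈ 0.9237
Fraction lost = 1 − 0.9237 = 0.07631

8%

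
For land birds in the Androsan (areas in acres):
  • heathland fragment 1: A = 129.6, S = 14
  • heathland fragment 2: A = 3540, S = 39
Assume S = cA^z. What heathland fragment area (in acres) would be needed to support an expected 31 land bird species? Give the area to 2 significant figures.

z = ln(39/14) / ln(3540/129.6) = 1.0245 / 3.3074 = 0.3098
c = 14 / 129.6^0.3098 = 14 / 4.512 = 3.103
A = (31/3.103)^(1/0.3098) ⇒ ln A = ln(9.992)/0.3098 = 7.4307
A = e^7.4307 ≈ 1687 acres

1700 acres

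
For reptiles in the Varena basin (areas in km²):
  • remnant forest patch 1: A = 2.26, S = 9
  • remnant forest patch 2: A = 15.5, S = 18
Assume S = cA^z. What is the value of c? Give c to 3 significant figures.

z = ln(S₂/S₁) / ln(A₂/A₁) = ln(18/9) / ln(15.5/2.26) = 0.6931 / 1.9255 = 0.3600
c = S₁ / A₁^z = 9 / 2.26^0.3600 = 9 / 1.341 = 6.711

6.71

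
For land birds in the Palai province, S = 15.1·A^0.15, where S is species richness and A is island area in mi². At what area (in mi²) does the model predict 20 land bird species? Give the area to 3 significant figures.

20 = 15.1 × A^0.15  ⇒  A^0.15 = 20/15.1 = 1.325
ln A = ln(1.325) / 0.15 = 0.2810 / 0.15 = 1.8736
A = e^1.8736 ≈ 6.512 mi²

6.51 mi²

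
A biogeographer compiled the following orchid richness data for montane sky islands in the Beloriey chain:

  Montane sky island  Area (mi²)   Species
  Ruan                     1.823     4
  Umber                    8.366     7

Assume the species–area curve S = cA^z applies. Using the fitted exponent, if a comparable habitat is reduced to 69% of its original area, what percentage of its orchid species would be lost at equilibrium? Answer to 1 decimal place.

12.7%

z = ln(7/4) / ln(8.366/1.823) = 0.5596 / 1.5237 = 0.3673
S_new/S_old = (A_new/A_old)^z = 0.69^0.3673 = exp(0.3673 × -0.3711) = 0.8726
Fraction lost = 1 − 0.8726 = 0.1274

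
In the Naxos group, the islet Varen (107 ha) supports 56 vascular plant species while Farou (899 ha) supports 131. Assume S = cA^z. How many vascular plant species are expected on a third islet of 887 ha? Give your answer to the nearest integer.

z = ln(131/56) / ln(899/107) = 0.8498 / 2.1285 = 0.3993
c = 56 / 107^0.3993 = 56 / 6.461 = 8.668
S₃ = 8.668 × 887^0.3993 = 8.668 × 15.03 ≈ 130.3

130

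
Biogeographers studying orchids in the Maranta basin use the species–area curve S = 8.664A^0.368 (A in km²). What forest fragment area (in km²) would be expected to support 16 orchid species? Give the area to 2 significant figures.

5.3 km²

16 = 8.664 × A^0.368  ⇒  A^0.368 = 16/8.664 = 1.847
ln A = ln(1.847) / 0.368 = 0.6134 / 0.368 = 1.6669
A = e^1.6669 ≈ 5.296 km²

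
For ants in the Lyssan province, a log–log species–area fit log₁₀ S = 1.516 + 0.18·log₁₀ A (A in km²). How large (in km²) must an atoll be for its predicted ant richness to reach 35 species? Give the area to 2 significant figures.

35 = 32.81 × A^0.18  ⇒  A^0.18 = 35/32.81 = 1.067
ln A = ln(1.067) / 0.18 = 0.0646 / 0.18 = 0.3591
A = e^0.3591 ≈ 1.432 km²

1.4 km²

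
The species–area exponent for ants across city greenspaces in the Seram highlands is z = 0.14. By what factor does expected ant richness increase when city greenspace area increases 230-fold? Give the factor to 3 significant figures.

S₂/S₁ = (A₂/A₁)^z = 230^0.14
ln(S₂/S₁) = 0.14 × ln 230 = 0.14 × 5.4381 = 0.7613
S₂/S₁ = e^0.7613 ≈ 2.141

2.14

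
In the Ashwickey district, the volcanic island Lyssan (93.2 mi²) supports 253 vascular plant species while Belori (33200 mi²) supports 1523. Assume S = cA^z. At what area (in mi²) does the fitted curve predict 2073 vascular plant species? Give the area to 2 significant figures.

91000 mi²

z = ln(1523/253) / ln(33200/93.2) = 1.7950 / 5.8756 = 0.3055
c = 253 / 93.2^0.3055 = 253 / 3.996 = 63.31
A = (2073/63.31)^(1/0.3055) ⇒ ln A = ln(32.75)/0.3055 = 11.4195
A = e^11.4195 ≈ 91079 mi²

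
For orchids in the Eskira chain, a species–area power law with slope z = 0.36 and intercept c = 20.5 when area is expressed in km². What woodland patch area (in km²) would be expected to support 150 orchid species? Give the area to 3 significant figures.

150 = 20.5 × A^0.36  ⇒  A^0.36 = 150/20.5 = 7.317
ln A = ln(7.317) / 0.36 = 1.9902 / 0.36 = 5.5284
A = e^5.5284 ≈ 251.7 km²

252 km²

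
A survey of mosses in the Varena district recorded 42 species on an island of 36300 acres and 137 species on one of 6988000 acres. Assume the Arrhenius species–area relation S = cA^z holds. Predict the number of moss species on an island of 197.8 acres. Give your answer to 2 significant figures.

13

z = ln(137/42) / ln(6988000/36300) = 1.1823 / 5.2601 = 0.2248
c = 42 / 36300^0.2248 = 42 / 10.59 = 3.966
S₃ = 3.966 × 197.8^0.2248 = 3.966 × 3.282 ≈ 13.02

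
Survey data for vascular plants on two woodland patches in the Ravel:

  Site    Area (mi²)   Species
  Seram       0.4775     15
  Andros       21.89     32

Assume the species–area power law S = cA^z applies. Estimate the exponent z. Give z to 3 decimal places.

0.198

Taking logs: ln S = ln c + z ln A, so z = (ln S₂ − ln S₁)/(ln A₂ − ln A₁).
z = ln(32/15) / ln(21.89/0.4775) = ln(2.133) / ln(45.84) = 0.7577 / 3.8252 = 0.1981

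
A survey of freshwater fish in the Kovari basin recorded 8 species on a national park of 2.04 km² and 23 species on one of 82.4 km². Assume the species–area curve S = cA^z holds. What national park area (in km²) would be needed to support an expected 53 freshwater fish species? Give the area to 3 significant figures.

1530 km²

z = ln(23/8) / ln(82.4/2.04) = 1.0561 / 3.6986 = 0.2855
c = 8 / 2.04^0.2855 = 8 / 1.226 = 6.527
A = (53/6.527)^(1/0.2855) ⇒ ln A = ln(8.121)/0.2855 = 7.3353
A = e^7.3353 ≈ 1534 km²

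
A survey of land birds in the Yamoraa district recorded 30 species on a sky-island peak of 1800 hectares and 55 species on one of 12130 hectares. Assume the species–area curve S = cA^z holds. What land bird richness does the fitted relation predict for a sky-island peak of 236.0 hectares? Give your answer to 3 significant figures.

15.7

z = ln(55/30) / ln(12130/1800) = 0.6061 / 1.9079 = 0.3177
c = 30 / 1800^0.3177 = 30 / 10.82 = 2.773
S₃ = 2.773 × 236^0.3177 = 2.773 × 5.674 ≈ 15.73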